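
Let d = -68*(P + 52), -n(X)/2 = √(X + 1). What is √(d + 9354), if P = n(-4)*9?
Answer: √(5818 + 1224*I*√3) ≈ 77.493 + 13.679*I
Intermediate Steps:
n(X) = -2*√(1 + X) (n(X) = -2*√(X + 1) = -2*√(1 + X))
P = -18*I*√3 (P = -2*√(1 - 4)*9 = -2*I*√3*9 = -18*I*√3 ≈ -31.177*I)
d = -3536 + 1224*I*√3 (d = -68*(-18*I*√3 + 52) = -68*(52 - 18*I*√3) = -3536 + 1224*I*√3 ≈ -3536.0 + 2120.0*I)
√(d + 9354) = √((-3536 + 1224*I*√3) + 9354) = √(5818 + 1224*I*√3)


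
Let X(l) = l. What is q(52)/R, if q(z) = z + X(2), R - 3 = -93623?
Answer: -27/46810 ≈ -0.00057680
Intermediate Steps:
R = -93620 (R = 3 - 93623 = -93620)
q(z) = 2 + z (q(z) = z + 2 = 2 + z)
q(52)/R = (2 + 52)/(-93620) = 54*(-1/93620) = -27/46810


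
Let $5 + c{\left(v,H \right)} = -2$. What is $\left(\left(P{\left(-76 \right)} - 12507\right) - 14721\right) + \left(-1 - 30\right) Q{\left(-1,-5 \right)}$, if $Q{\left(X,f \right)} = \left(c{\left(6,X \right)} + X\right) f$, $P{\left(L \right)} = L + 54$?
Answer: $-28490$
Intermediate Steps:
$c{\left(v,H \right)} = -7$ ($c{\left(v,H \right)} = -5 - 2 = -7$)
$P{\left(L \right)} = 54 + L$
$Q{\left(X,f \right)} = f \left(-7 + X\right)$ ($Q{\left(X,f \right)} = \left(-7 + X\right) f = f \left(-7 + X\right)$)
$\left(\left(P{\left(-76 \right)} - 12507\right) - 14721\right) + \left(-1 - 30\right) Q{\left(-1,-5 \right)} = \left(\left(\left(54 - 76\right) - 12507\right) - 14721\right) + \left(-1 - 30\right) \left(- 5 \left(-7 - 1\right)\right) = \left(\left(-22 - 12507\right) - 14721\right) - 31 \left(\left(-5\right) \left(-8\right)\right) = \left(-12529 - 14721\right) - 1240 = -27250 - 1240 = -28490$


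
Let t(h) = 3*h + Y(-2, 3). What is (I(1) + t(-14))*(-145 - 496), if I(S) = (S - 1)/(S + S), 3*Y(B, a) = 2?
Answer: 79484/3 ≈ 26495.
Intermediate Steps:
Y(B, a) = ⅔ (Y(B, a) = (⅓)*2 = ⅔)
t(h) = ⅔ + 3*h (t(h) = 3*h + ⅔ = ⅔ + 3*h)
I(S) = (-1 + S)/(2*S) (I(S) = (-1 + S)/((2*S)) = (-1 + S)*(1/(2*S)) = (-1 + S)/(2*S))
(I(1) + t(-14))*(-145 - 496) = ((½)*(-1 + 1)/1 + (⅔ + 3*(-14)))*(-145 - 496) = ((½)*1*0 + (⅔ - 42))*(-641) = (0 - 124/3)*(-641) = -124/3*(-641) = 79484/3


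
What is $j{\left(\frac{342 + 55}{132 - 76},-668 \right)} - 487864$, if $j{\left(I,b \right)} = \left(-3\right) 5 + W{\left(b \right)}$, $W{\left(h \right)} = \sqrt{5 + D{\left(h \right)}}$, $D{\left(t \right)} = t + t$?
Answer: $-487879 + 11 i \sqrt{11} \approx -4.8788 \cdot 10^{5} + 36.483 i$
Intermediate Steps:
$D{\left(t \right)} = 2 t$
$W{\left(h \right)} = \sqrt{5 + 2 h}$
$j{\left(I,b \right)} = -15 + \sqrt{5 + 2 b}$ ($j{\left(I,b \right)} = \left(-3\right) 5 + \sqrt{5 + 2 b} = -15 + \sqrt{5 + 2 b}$)
$j{\left(\frac{342 + 55}{132 - 76},-668 \right)} - 487864 = \left(-15 + \sqrt{5 + 2 \left(-668\right)}\right) - 487864 = \left(-15 + \sqrt{5 - 1336}\right) - 487864 = \left(-15 + \sqrt{-1331}\right) - 487864 = \left(-15 + 11 i \sqrt{11}\right) - 487864 = -487879 + 11 i \sqrt{11}$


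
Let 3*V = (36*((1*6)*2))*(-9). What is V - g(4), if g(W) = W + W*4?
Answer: -1316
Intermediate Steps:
g(W) = 5*W (g(W) = W + 4*W = 5*W)
V = -1296 (V = ((36*((1*6)*2))*(-9))/3 = ((36*(6*2))*(-9))/3 = ((36*12)*(-9))/3 = (432*(-9))/3 = (⅓)*(-3888) = -1296)
V - g(4) = -1296 - 5*4 = -1296 - 1*20 = -1296 - 20 = -1316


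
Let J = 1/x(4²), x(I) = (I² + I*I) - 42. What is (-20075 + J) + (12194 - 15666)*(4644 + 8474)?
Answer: -21415912369/470 ≈ -4.5566e+7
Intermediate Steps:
x(I) = -42 + 2*I² (x(I) = (I² + I²) - 42 = 2*I² - 42 = -42 + 2*I²)
J = 1/470 (J = 1/(-42 + 2*(4²)²) = 1/(-42 + 2*16²) = 1/(-42 + 2*256) = 1/(-42 + 512) = 1/470 ≈ 0.0021277)
(-20075 + J) + (12194 - 15666)*(4644 + 8474) = (-20075 + 1/470) + (12194 - 15666)*(4644 + 8474) = -9435249/470 - 3472*13118 = -9435249/470 - 45545696 = -21415912369/470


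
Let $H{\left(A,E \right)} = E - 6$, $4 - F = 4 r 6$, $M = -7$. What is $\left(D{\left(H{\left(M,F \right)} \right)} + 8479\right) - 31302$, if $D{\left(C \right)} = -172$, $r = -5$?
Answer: $-22995$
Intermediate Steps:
$F = 124$ ($F = 4 - 4 \left(-5\right) 6 = 4 - \left(-20\right) 6 = 4 - -120 = 4 + 120 = 124$)
$H{\left(A,E \right)} = -6 + E$
$\left(D{\left(H{\left(M,F \right)} \right)} + 8479\right) - 31302 = \left(-172 + 8479\right) - 31302 = 8307 - 31302 = -22995$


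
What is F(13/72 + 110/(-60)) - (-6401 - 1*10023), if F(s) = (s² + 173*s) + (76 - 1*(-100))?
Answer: 84586297/5184 ≈ 16317.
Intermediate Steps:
F(s) = 176 + s² + 173*s (F(s) = (s² + 173*s) + (76 + 100) = (s² + 173*s) + 176 = 176 + s² + 173*s)
F(13/72 + 110/(-60)) - (-6401 - 1*10023) = (176 + (13/72 + 110/(-60))² + 173*(13/72 + 110/(-60))) - (-6401 - 1*10023) = (176 + (13*(1/72) + 110*(-1/60))² + 173*(13*(1/72) + 110*(-1/60))) - (-6401 - 10023) = (176 + (13/72 - 11/6)² + 173*(13/72 - 11/6)) - 1*(-16424) = (176 + (-119/72)² + 173*(-119/72)) + 16424 = (176 + 14161/5184 - 20587/72) + 16424 = -555719/5184 + 16424 = 84586297/5184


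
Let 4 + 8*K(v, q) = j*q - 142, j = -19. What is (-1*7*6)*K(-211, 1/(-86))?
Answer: 263277/344 ≈ 765.34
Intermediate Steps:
K(v, q) = -73/4 - 19*q/8 (K(v, q) = -1/2 + (-19*q - 142)/8 = -1/2 + (-142 - 19*q)/8 = -1/2 + (-71/4 - 19*q/8) = -73/4 - 19*q/8)
(-1*7*6)*K(-211, 1/(-86)) = (-1*7*6)*(-73/4 - 19/8/(-86)) = (-7*6)*(-73/4 - 19/8*(-1/86)) = -42*(-73/4 + 19/688) = -42*(-12537/688) = 263277/344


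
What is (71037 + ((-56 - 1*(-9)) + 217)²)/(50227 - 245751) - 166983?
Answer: -32649284029/195524 ≈ -1.6698e+5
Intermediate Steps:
(71037 + ((-56 - 1*(-9)) + 217)²)/(50227 - 245751) - 166983 = (71037 + ((-56 + 9) + 217)²)/(-195524) - 166983 = (71037 + (-47 + 217)²)*(-1/195524) - 166983 = (71037 + 170²)*(-1/195524) - 166983 = (71037 + 28900)*(-1/195524) - 166983 = 99937*(-1/195524) - 166983 = -99937/195524 - 166983 = -32649284029/195524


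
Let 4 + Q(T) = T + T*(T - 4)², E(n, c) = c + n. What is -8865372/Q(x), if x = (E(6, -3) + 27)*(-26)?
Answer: 2216343/119858116 ≈ 0.018491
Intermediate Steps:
x = -780 (x = ((-3 + 6) + 27)*(-26) = (3 + 27)*(-26) = 30*(-26) = -780)
Q(T) = -4 + T + T*(-4 + T)² (Q(T) = -4 + (T + T*(T - 4)²) = -4 + (T + T*(-4 + T)²) = -4 + T + T*(-4 + T)²)
-8865372/Q(x) = -8865372/(-4 - 780 - 780*(-4 - 780)²) = -8865372/(-4 - 780 - 780*(-784)²) = -8865372/(-4 - 780 - 780*614656) = -8865372/(-4 - 780 - 479431680) = -8865372/(-479432464) = -8865372*(-1/479432464) = 2216343/119858116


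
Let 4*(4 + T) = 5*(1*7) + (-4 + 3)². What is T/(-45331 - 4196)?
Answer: -5/49527 ≈ -0.00010096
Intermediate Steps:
T = 5 (T = -4 + (5*(1*7) + (-4 + 3)²)/4 = -4 + (5*7 + (-1)²)/4 = -4 + (35 + 1)/4 = -4 + (¼)*36 = -4 + 9 = 5)
T/(-45331 - 4196) = 5/(-45331 - 4196) = 5/(-49527) = 5*(-1/49527) = -5/49527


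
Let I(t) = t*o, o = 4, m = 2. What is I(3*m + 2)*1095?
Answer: 35040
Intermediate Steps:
I(t) = 4*t (I(t) = t*4 = 4*t)
I(3*m + 2)*1095 = (4*(3*2 + 2))*1095 = (4*(6 + 2))*1095 = (4*8)*1095 = 32*1095 = 35040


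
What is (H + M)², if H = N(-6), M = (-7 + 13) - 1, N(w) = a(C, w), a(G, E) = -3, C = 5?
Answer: 4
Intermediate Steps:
N(w) = -3
M = 5 (M = 6 - 1 = 5)
H = -3
(H + M)² = (-3 + 5)² = 2² = 4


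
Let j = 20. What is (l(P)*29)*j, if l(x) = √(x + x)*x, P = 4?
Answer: 4640*√2 ≈ 6562.0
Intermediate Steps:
l(x) = √2*x^(3/2) (l(x) = √(2*x)*x = (√2*√x)*x = √2*x^(3/2))
(l(P)*29)*j = ((√2*4^(3/2))*29)*20 = ((√2*8)*29)*20 = ((8*√2)*29)*20 = (232*√2)*20 = 4640*√2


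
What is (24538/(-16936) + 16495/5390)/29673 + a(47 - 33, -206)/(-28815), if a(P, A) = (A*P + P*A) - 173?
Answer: 268277187751487/1300853651369580 ≈ 0.20623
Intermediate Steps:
a(P, A) = -173 + 2*A*P (a(P, A) = (A*P + A*P) - 173 = 2*A*P - 173 = -173 + 2*A*P)
(24538/(-16936) + 16495/5390)/29673 + a(47 - 33, -206)/(-28815) = (24538/(-16936) + 16495/5390)/29673 + (-173 + 2*(-206)*(47 - 33))/(-28815) = (24538*(-1/16936) + 16495*(1/5390))*(1/29673) + (-173 + 2*(-206)*14)*(-1/28815) = (-12269/8468 + 3299/1078)*(1/29673) + (-173 - 5768)*(-1/28815) = (7354975/4564252)*(1/29673) - 5941*(-1/28815) = 7354975/135435049596 + 5941/28815 = 268277187751487/1300853651369580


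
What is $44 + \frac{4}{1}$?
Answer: $48$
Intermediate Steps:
$44 + \frac{4}{1} = 44 + 4 \cdot 1 = 44 + 4 = 48$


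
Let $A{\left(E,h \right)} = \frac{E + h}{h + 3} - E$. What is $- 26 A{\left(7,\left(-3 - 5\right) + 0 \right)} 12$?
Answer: $\frac{10608}{5} \approx 2121.6$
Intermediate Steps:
$A{\left(E,h \right)} = - E + \frac{E + h}{3 + h}$ ($A{\left(E,h \right)} = \frac{E + h}{3 + h} - E = - E + \frac{E + h}{3 + h}$)
$- 26 A{\left(7,\left(-3 - 5\right) + 0 \right)} 12 = - 26 \frac{\left(\left(-3 - 5\right) + 0\right) - 14 - 7 \left(\left(-3 - 5\right) + 0\right)}{3 + \left(\left(-3 - 5\right) + 0\right)} 12 = - 26 \frac{\left(-8 + 0\right) - 14 - 7 \left(-8 + 0\right)}{3 + \left(-8 + 0\right)} 12 = - 26 \frac{-8 - 14 - 7 \left(-8\right)}{3 - 8} \cdot 12 = - 26 \frac{-8 - 14 + 56}{-5} \cdot 12 = - 26 \left(\left(- \frac{1}{5}\right) 34\right) 12 = \left(-26\right) \left(- \frac{34}{5}\right) 12 = \frac{884}{5} \cdot 12 = \frac{10608}{5}$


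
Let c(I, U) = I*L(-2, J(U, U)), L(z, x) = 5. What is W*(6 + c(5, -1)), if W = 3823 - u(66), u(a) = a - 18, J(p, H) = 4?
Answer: 117025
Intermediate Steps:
u(a) = -18 + a
c(I, U) = 5*I (c(I, U) = I*5 = 5*I)
W = 3775 (W = 3823 - (-18 + 66) = 3823 - 1*48 = 3823 - 48 = 3775)
W*(6 + c(5, -1)) = 3775*(6 + 5*5) = 3775*(6 + 25) = 3775*31 = 117025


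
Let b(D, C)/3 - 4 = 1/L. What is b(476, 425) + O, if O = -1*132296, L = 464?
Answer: -61379773/464 ≈ -1.3228e+5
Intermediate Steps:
b(D, C) = 5571/464 (b(D, C) = 12 + 3/464 = 5571/464)
O = -132296
b(476, 425) + O = 5571/464 - 132296 = -61379773/464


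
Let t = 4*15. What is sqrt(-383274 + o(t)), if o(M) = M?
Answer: 17*I*sqrt(1326) ≈ 619.04*I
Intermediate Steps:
t = 60
sqrt(-383274 + o(t)) = sqrt(-383274 + 60) = sqrt(-383214) = 17*I*sqrt(1326)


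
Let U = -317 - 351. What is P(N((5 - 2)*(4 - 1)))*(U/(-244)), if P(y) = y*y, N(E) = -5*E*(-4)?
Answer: 5410800/61 ≈ 88702.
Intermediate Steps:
N(E) = 20*E
P(y) = y²
U = -668
P(N((5 - 2)*(4 - 1)))*(U/(-244)) = (20*((5 - 2)*(4 - 1)))²*(-668/(-244)) = (20*(3*3))²*(-668*(-1/244)) = (20*9)²*(167/61) = 180²*(167/61) = 32400*(167/61) = 5410800/61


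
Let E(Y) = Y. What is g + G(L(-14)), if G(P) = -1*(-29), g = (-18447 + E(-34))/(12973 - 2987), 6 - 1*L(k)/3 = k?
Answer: 271113/9986 ≈ 27.149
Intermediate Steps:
L(k) = 18 - 3*k
g = -18481/9986 (g = (-18447 - 34)/(12973 - 2987) = -18481/9986 ≈ -1.8507)
G(P) = 29
g + G(L(-14)) = -18481/9986 + 29 = 271113/9986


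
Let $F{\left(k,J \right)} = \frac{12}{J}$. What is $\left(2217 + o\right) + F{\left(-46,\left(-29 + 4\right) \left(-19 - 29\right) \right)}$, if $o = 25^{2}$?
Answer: $\frac{284201}{100} \approx 2842.0$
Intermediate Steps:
$o = 625$
$\left(2217 + o\right) + F{\left(-46,\left(-29 + 4\right) \left(-19 - 29\right) \right)} = \left(2217 + 625\right) + \frac{12}{\left(-29 + 4\right) \left(-19 - 29\right)} = 2842 + \frac{12}{\left(-25\right) \left(-48\right)} = 2842 + \frac{12}{1200} = 2842 + 12 \cdot \frac{1}{1200} = 2842 + \frac{1}{100} = \frac{284201}{100}$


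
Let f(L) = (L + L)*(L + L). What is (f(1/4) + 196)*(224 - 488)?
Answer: -51810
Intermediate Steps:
f(L) = 4*L² (f(L) = (2*L)*(2*L) = 4*L²)
(f(1/4) + 196)*(224 - 488) = (4*(1/4)² + 196)*(224 - 488) = (4*(¼)² + 196)*(-264) = (4*(1/16) + 196)*(-264) = (¼ + 196)*(-264) = (785/4)*(-264) = -51810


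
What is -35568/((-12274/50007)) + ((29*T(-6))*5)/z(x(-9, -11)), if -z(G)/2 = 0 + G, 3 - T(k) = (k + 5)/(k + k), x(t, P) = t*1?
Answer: 10111854457/69768 ≈ 1.4494e+5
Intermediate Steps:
x(t, P) = t
T(k) = 3 - (5 + k)/(2*k) (T(k) = 3 - (k + 5)/(k + k) = 3 - (5 + k)/(2*k))
z(G) = -2*G (z(G) = -2*(0 + G) = -2*G)
-35568/((-12274/50007)) + ((29*T(-6))*5)/z(x(-9, -11)) = -35568/((-12274/50007)) + ((29*((5/2)*(-1 - 6)/(-6)))*5)/((-2*(-9))) = -35568/((-12274*1/50007)) + ((29*((5/2)*(-1/6)*(-7)))*5)/18 = -35568/(-12274/50007) + ((29*(35/12))*5)*(1/18) = -35568*(-50007/12274) + ((1015/12)*5)*(1/18) = 46806552/323 + (5075/12)*(1/18) = 46806552/323 + 5075/216 = 10111854457/69768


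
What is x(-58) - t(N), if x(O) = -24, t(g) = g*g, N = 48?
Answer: -2328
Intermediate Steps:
t(g) = g²
x(-58) - t(N) = -24 - 1*48² = -24 - 1*2304 = -24 - 2304 = -2328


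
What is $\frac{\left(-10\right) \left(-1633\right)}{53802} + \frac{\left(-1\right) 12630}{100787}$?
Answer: $\frac{483166225}{2711271087} \approx 0.17821$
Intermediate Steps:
$\frac{\left(-10\right) \left(-1633\right)}{53802} + \frac{\left(-1\right) 12630}{100787} = 16330 \cdot \frac{1}{53802} - \frac{12630}{100787} = \frac{8165}{26901} - \frac{12630}{100787} = \frac{483166225}{2711271087}$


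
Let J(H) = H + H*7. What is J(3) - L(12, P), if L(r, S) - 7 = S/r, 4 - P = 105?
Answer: 305/12 ≈ 25.417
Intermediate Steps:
P = -101 (P = 4 - 1*105 = 4 - 105 = -101)
L(r, S) = 7 + S/r
J(H) = 8*H (J(H) = H + 7*H = 8*H)
J(3) - L(12, P) = 8*3 - (7 - 101/12) = 24 - (7 - 101*1/12) = 24 - (7 - 101/12) = 24 - 1*(-17/12) = 24 + 17/12 = 305/12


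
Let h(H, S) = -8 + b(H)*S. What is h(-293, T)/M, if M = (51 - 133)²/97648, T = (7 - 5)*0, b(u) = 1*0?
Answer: -195296/1681 ≈ -116.18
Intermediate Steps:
b(u) = 0
T = 0 (T = 2*0 = 0)
h(H, S) = -8 (h(H, S) = -8 + 0*S = -8 + 0 = -8)
M = 1681/24412 (M = (-82)²*(1/97648) = 6724*(1/97648) = 1681/24412 ≈ 0.068860)
h(-293, T)/M = -8/1681/24412 = -8*24412/1681 = -195296/1681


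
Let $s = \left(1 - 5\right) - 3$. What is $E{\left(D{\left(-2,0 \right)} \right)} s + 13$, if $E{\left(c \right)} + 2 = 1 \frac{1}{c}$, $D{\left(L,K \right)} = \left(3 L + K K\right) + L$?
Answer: $\frac{223}{8} \approx 27.875$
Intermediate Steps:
$D{\left(L,K \right)} = K^{2} + 4 L$ ($D{\left(L,K \right)} = \left(3 L + K^{2}\right) + L = \left(K^{2} + 3 L\right) + L = K^{2} + 4 L$)
$s = -7$ ($s = \left(1 - 5\right) - 3 = -4 - 3 = -7$)
$E{\left(c \right)} = -2 + \frac{1}{c}$ ($E{\left(c \right)} = -2 + 1 \frac{1}{c} = -2 + \frac{1}{c}$)
$E{\left(D{\left(-2,0 \right)} \right)} s + 13 = \left(-2 + \frac{1}{0^{2} + 4 \left(-2\right)}\right) \left(-7\right) + 13 = \left(-2 + \frac{1}{0 - 8}\right) \left(-7\right) + 13 = \left(-2 + \frac{1}{-8}\right) \left(-7\right) + 13 = \left(-2 - \frac{1}{8}\right) \left(-7\right) + 13 = \left(- \frac{17}{8}\right) \left(-7\right) + 13 = \frac{119}{8} + 13 = \frac{223}{8}$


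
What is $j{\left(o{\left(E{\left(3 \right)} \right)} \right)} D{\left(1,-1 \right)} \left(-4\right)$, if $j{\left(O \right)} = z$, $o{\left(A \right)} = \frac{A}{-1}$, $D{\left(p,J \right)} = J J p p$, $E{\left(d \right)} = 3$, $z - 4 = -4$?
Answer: $0$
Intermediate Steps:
$z = 0$ ($z = 4 - 4 = 0$)
$D{\left(p,J \right)} = J^{2} p^{2}$ ($D{\left(p,J \right)} = p J^{2} p = J^{2} p^{2}$)
$o{\left(A \right)} = - A$ ($o{\left(A \right)} = A \left(-1\right) = - A$)
$j{\left(O \right)} = 0$
$j{\left(o{\left(E{\left(3 \right)} \right)} \right)} D{\left(1,-1 \right)} \left(-4\right) = 0 \left(-1\right)^{2} \cdot 1^{2} \left(-4\right) = 0 \cdot 1 \cdot 1 \left(-4\right) = 0 \cdot 1 \left(-4\right) = 0 \left(-4\right) = 0$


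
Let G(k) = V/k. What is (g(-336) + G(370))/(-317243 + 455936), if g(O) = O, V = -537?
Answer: -41619/17105470 ≈ -0.0024331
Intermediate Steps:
G(k) = -537/k
(g(-336) + G(370))/(-317243 + 455936) = (-336 - 537/370)/(-317243 + 455936) = (-336 - 537*1/370)/138693 = (-336 - 537/370)*(1/138693) = -124857/370*1/138693 = -41619/17105470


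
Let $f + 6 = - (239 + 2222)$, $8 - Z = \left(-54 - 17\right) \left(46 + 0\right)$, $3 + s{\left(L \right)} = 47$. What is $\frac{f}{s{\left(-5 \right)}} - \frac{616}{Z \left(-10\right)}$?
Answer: $- \frac{20185619}{360140} \approx -56.049$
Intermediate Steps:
$s{\left(L \right)} = 44$ ($s{\left(L \right)} = -3 + 47 = 44$)
$Z = 3274$ ($Z = 8 - \left(-54 - 17\right) \left(46 + 0\right) = 8 - \left(-71\right) 46 = 8 - -3266 = 8 + 3266 = 3274$)
$f = -2467$ ($f = -6 - \left(239 + 2222\right) = -6 - 2461 = -2467$)
$\frac{f}{s{\left(-5 \right)}} - \frac{616}{Z \left(-10\right)} = - \frac{2467}{44} - \frac{616}{3274 \left(-10\right)} = \left(-2467\right) \frac{1}{44} - \frac{616}{-32740} = - \frac{2467}{44} - - \frac{154}{8185} = - \frac{2467}{44} + \frac{154}{8185} = - \frac{20185619}{360140}$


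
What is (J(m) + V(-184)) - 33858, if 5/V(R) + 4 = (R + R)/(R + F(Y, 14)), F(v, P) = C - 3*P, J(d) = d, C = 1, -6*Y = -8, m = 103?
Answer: -17958785/532 ≈ -33757.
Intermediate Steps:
Y = 4/3 (Y = -⅙*(-8) = 4/3 ≈ 1.3333)
F(v, P) = 1 - 3*P
V(R) = 5/(-4 + 2*R/(-41 + R)) (V(R) = 5/(-4 + (R + R)/(R + (1 - 3*14))) = 5/(-4 + (2*R)/(R + (1 - 42))) = 5/(-4 + (2*R)/(R - 41)) = 5/(-4 + (2*R)/(-41 + R)) = 5/(-4 + 2*R/(-41 + R)))
(J(m) + V(-184)) - 33858 = (103 + 5*(41 - 1*(-184))/(2*(-82 - 184))) - 33858 = (103 + (5/2)*(41 + 184)/(-266)) - 33858 = (103 + (5/2)*(-1/266)*225) - 33858 = (103 - 1125/532) - 33858 = 53671/532 - 33858 = -17958785/532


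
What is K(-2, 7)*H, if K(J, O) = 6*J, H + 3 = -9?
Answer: 144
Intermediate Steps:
H = -12 (H = -3 - 9 = -12)
K(-2, 7)*H = (6*(-2))*(-12) = -12*(-12) = 144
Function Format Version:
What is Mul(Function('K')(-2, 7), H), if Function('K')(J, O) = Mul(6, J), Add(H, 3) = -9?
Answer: 144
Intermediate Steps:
H = -12 (H = Add(-3, -9) = -12)
Mul(Function('K')(-2, 7), H) = Mul(Mul(6, -2), -12) = Mul(-12, -12) = 144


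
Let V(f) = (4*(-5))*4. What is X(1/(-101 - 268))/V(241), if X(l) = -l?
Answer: -1/29520 ≈ -3.3875e-5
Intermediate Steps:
V(f) = -80 (V(f) = -20*4 = -80)
X(1/(-101 - 268))/V(241) = -1/(-101 - 268)/(-80) = -1/(-369)*(-1/80) = -1*(-1/369)*(-1/80) = (1/369)*(-1/80) = -1/29520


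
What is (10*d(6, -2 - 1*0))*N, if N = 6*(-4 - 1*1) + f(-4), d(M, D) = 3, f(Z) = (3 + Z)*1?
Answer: -930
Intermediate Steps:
f(Z) = 3 + Z
N = -31 (N = 6*(-4 - 1*1) + (3 - 4) = 6*(-4 - 1) - 1 = 6*(-5) - 1 = -30 - 1 = -31)
(10*d(6, -2 - 1*0))*N = (10*3)*(-31) = 30*(-31) = -930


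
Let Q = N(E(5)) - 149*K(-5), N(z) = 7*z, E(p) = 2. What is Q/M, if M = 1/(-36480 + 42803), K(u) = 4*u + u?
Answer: 23641697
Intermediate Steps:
K(u) = 5*u
M = 1/6323 ≈ 0.00015815
Q = 3739 (Q = 7*2 - 745*(-5) = 14 - 149*(-25) = 14 + 3725 = 3739)
Q/M = 3739/(1/6323) = 3739*6323 = 23641697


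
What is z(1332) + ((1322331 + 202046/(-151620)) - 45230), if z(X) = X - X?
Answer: 5095627673/3990 ≈ 1.2771e+6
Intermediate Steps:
z(X) = 0
z(1332) + ((1322331 + 202046/(-151620)) - 45230) = 0 + ((1322331 + 202046/(-151620)) - 45230) = 0 + ((1322331 + 202046*(-1/151620)) - 45230) = 0 + ((1322331 - 5317/3990) - 45230) = 0 + (5276095373/3990 - 45230) = 0 + 5095627673/3990 = 5095627673/3990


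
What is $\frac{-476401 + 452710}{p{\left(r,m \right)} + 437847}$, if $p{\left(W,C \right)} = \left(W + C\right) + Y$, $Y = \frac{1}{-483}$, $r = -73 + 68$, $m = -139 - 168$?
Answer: $- \frac{11442753}{211329404} \approx -0.054147$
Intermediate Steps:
$m = -307$ ($m = -139 - 168 = -307$)
$r = -5$
$Y = - \frac{1}{483} \approx -0.0020704$
$p{\left(W,C \right)} = - \frac{1}{483} + C + W$ ($p{\left(W,C \right)} = \left(W + C\right) - \frac{1}{483} = \left(C + W\right) - \frac{1}{483} = - \frac{1}{483} + C + W$)
$\frac{-476401 + 452710}{p{\left(r,m \right)} + 437847} = \frac{-476401 + 452710}{\left(- \frac{1}{483} - 307 - 5\right) + 437847} = - \frac{23691}{- \frac{150697}{483} + 437847} = - \frac{23691}{\frac{211329404}{483}} = \left(-23691\right) \frac{483}{211329404} = - \frac{11442753}{211329404}$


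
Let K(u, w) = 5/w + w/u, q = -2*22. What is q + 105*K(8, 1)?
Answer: 3953/8 ≈ 494.13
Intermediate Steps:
q = -44
q + 105*K(8, 1) = -44 + 105*(5/1 + 1/8) = -44 + 105*(5*1 + 1*(⅛)) = -44 + 105*(5 + ⅛) = -44 + 105*(41/8) = -44 + 4305/8 = 3953/8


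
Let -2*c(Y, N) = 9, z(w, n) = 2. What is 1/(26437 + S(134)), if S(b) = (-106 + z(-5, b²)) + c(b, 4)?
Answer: 2/52657 ≈ 3.7982e-5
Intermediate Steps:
c(Y, N) = -9/2 (c(Y, N) = -½*9 = -9/2)
S(b) = -217/2 (S(b) = (-106 + 2) - 9/2 = -104 - 9/2 = -217/2)
1/(26437 + S(134)) = 1/(26437 - 217/2) = 1/(52657/2) = 2/52657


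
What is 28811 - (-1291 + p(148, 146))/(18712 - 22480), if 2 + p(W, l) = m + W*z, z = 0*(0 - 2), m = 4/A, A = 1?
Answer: 108558559/3768 ≈ 28811.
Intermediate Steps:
m = 4 (m = 4/1 = 4*1 = 4)
z = 0 (z = 0*(-2) = 0)
p(W, l) = 2 (p(W, l) = -2 + (4 + W*0) = -2 + (4 + 0) = -2 + 4 = 2)
28811 - (-1291 + p(148, 146))/(18712 - 22480) = 28811 - (-1291 + 2)/(18712 - 22480) = 28811 - (-1289)/(-3768) = 28811 - (-1289)*(-1)/3768 = 28811 - 1*1289/3768 = 28811 - 1289/3768 = 108558559/3768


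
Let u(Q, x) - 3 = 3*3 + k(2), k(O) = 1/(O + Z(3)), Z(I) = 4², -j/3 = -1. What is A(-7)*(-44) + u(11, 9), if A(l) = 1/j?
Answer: -47/18 ≈ -2.6111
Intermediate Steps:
j = 3 (j = -3*(-1) = 3)
Z(I) = 16
k(O) = 1/(16 + O) (k(O) = 1/(O + 16) = 1/(16 + O))
A(l) = ⅓ (A(l) = 1/3 = ⅓)
u(Q, x) = 217/18 (u(Q, x) = 3 + (3*3 + 1/(16 + 2)) = 3 + (9 + 1/18) = 3 + 163/18 = 217/18)
A(-7)*(-44) + u(11, 9) = (⅓)*(-44) + 217/18 = -44/3 + 217/18 = -47/18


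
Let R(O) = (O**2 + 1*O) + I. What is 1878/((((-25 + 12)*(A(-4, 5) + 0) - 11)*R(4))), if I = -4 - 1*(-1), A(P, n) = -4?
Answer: 1878/697 ≈ 2.6944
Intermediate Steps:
I = -3 (I = -4 + 1 = -3)
R(O) = -3 + O + O**2 (R(O) = (O**2 + 1*O) - 3 = (O**2 + O) - 3 = (O + O**2) - 3 = -3 + O + O**2)
1878/((((-25 + 12)*(A(-4, 5) + 0) - 11)*R(4))) = 1878/((((-25 + 12)*(-4 + 0) - 11)*(-3 + 4 + 4**2))) = 1878/(((-13*(-4) - 11)*(-3 + 4 + 16))) = 1878/(((52 - 11)*17)) = 1878/((41*17)) = 1878/697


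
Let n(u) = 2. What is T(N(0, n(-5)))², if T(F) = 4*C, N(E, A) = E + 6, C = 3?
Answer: 144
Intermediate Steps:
N(E, A) = 6 + E
T(F) = 12 (T(F) = 4*3 = 12)
T(N(0, n(-5)))² = 12² = 144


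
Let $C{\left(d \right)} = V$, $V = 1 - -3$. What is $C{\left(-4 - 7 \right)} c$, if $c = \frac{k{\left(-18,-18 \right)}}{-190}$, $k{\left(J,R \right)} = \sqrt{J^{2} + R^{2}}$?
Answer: $- \frac{36 \sqrt{2}}{95} \approx -0.53591$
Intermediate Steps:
$V = 4$ ($V = 1 + 3 = 4$)
$c = - \frac{9 \sqrt{2}}{95}$ ($c = \frac{\sqrt{\left(-18\right)^{2} + \left(-18\right)^{2}}}{-190} = \sqrt{324 + 324} \left(- \frac{1}{190}\right) = \sqrt{648} \left(- \frac{1}{190}\right) = 18 \sqrt{2} \left(- \frac{1}{190}\right) = - \frac{9 \sqrt{2}}{95} \approx -0.13398$)
$C{\left(d \right)} = 4$
$C{\left(-4 - 7 \right)} c = 4 \left(- \frac{9 \sqrt{2}}{95}\right) = - \frac{36 \sqrt{2}}{95}$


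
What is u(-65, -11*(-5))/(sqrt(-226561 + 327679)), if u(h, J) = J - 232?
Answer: -59*sqrt(101118)/33706 ≈ -0.55662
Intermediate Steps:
u(h, J) = -232 + J
u(-65, -11*(-5))/(sqrt(-226561 + 327679)) = (-232 - 11*(-5))/(sqrt(-226561 + 327679)) = (-232 + 55)/(sqrt(101118)) = -59*sqrt(101118)/33706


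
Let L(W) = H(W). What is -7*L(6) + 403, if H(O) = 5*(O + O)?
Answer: -17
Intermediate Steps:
H(O) = 10*O (H(O) = 5*(2*O) = 10*O)
L(W) = 10*W
-7*L(6) + 403 = -70*6 + 403 = -7*60 + 403 = -420 + 403 = -17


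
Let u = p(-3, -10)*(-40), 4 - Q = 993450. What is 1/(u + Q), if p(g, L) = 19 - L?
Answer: -1/994606 ≈ -1.0054e-6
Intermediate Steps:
Q = -993446 (Q = 4 - 1*993450 = 4 - 993450 = -993446)
u = -1160 (u = (19 - 1*(-10))*(-40) = (19 + 10)*(-40) = 29*(-40) = -1160)
1/(u + Q) = 1/(-1160 - 993446) = 1/(-994606) = -1/994606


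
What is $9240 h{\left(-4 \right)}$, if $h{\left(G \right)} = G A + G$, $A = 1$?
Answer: $-73920$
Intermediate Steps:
$h{\left(G \right)} = 2 G$ ($h{\left(G \right)} = G 1 + G = G + G = 2 G$)
$9240 h{\left(-4 \right)} = 9240 \cdot 2 \left(-4\right) = 9240 \left(-8\right) = -73920$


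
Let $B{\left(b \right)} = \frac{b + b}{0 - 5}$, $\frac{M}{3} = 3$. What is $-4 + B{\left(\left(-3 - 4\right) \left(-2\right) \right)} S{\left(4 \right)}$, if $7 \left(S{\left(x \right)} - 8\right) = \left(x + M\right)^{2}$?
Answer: $-184$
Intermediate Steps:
$M = 9$ ($M = 3 \cdot 3 = 9$)
$S{\left(x \right)} = 8 + \frac{\left(9 + x\right)^{2}}{7}$ ($S{\left(x \right)} = 8 + \frac{\left(x + 9\right)^{2}}{7} = 8 + \frac{\left(9 + x\right)^{2}}{7}$)
$B{\left(b \right)} = - \frac{2 b}{5}$ ($B{\left(b \right)} = \frac{2 b}{-5} = 2 b \left(- \frac{1}{5}\right) = - \frac{2 b}{5}$)
$-4 + B{\left(\left(-3 - 4\right) \left(-2\right) \right)} S{\left(4 \right)} = -4 + - \frac{2 \left(-3 - 4\right) \left(-2\right)}{5} \left(8 + \frac{\left(9 + 4\right)^{2}}{7}\right) = -4 + - \frac{2 \left(\left(-7\right) \left(-2\right)\right)}{5} \left(8 + \frac{13^{2}}{7}\right) = -4 + \left(- \frac{2}{5}\right) 14 \left(8 + \frac{1}{7} \cdot 169\right) = -4 - \frac{28 \left(8 + \frac{169}{7}\right)}{5} = -4 - 180 = -184$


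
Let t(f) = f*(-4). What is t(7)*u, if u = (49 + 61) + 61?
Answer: -4788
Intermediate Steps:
t(f) = -4*f
u = 171 (u = 110 + 61 = 171)
t(7)*u = -4*7*171 = -28*171 = -4788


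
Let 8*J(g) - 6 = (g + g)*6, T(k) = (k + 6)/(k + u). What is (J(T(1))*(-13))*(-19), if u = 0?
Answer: 11115/4 ≈ 2778.8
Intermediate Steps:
T(k) = (6 + k)/k (T(k) = (k + 6)/(k + 0) = (6 + k)/k)
J(g) = ¾ + 3*g/2 (J(g) = ¾ + ((g + g)*6)/8 = ¾ + ((2*g)*6)/8 = ¾ + (12*g)/8 = ¾ + 3*g/2)
(J(T(1))*(-13))*(-19) = ((¾ + 3*((6 + 1)/1)/2)*(-13))*(-19) = ((¾ + 3*(1*7)/2)*(-13))*(-19) = ((¾ + (3/2)*7)*(-13))*(-19) = ((¾ + 21/2)*(-13))*(-19) = ((45/4)*(-13))*(-19) = -585/4*(-19) = 11115/4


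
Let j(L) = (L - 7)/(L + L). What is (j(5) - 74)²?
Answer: 137641/25 ≈ 5505.6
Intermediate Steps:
j(L) = (-7 + L)/(2*L) (j(L) = (-7 + L)/((2*L)) = (-7 + L)*(1/(2*L)) = (-7 + L)/(2*L))
(j(5) - 74)² = ((½)*(-7 + 5)/5 - 74)² = ((½)*(⅕)*(-2) - 74)² = (-⅕ - 74)² = (-371/5)² = 137641/25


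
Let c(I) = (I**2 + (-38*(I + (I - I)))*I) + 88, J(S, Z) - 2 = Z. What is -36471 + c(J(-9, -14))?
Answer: -41711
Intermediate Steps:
J(S, Z) = 2 + Z
c(I) = 88 - 37*I**2 (c(I) = (I**2 + (-38*(I + 0))*I) + 88 = (I**2 + (-38*I)*I) + 88 = (I**2 - 38*I**2) + 88 = -37*I**2 + 88 = 88 - 37*I**2)
-36471 + c(J(-9, -14)) = -36471 + (88 - 37*(2 - 14)**2) = -36471 + (88 - 37*(-12)**2) = -36471 + (88 - 37*144) = -36471 + (88 - 5328) = -36471 - 5240 = -41711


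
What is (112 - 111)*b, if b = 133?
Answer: 133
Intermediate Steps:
(112 - 111)*b = (112 - 111)*133 = 1*133 = 133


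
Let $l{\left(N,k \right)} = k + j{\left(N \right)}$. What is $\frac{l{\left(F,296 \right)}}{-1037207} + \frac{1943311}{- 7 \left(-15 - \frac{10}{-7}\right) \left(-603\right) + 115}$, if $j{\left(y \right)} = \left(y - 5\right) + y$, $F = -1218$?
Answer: $- \frac{2015493142727}{59297124190} \approx -33.99$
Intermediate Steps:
$j{\left(y \right)} = -5 + 2 y$ ($j{\left(y \right)} = \left(-5 + y\right) + y = -5 + 2 y$)
$l{\left(N,k \right)} = -5 + k + 2 N$ ($l{\left(N,k \right)} = k + \left(-5 + 2 N\right) = -5 + k + 2 N$)
$\frac{l{\left(F,296 \right)}}{-1037207} + \frac{1943311}{- 7 \left(-15 - \frac{10}{-7}\right) \left(-603\right) + 115} = \frac{-5 + 296 + 2 \left(-1218\right)}{-1037207} + \frac{1943311}{- 7 \left(-15 - \frac{10}{-7}\right) \left(-603\right) + 115} = \left(-5 + 296 - 2436\right) \left(- \frac{1}{1037207}\right) + \frac{1943311}{- 7 \left(-15 - - \frac{10}{7}\right) \left(-603\right) + 115} = \left(-2145\right) \left(- \frac{1}{1037207}\right) + \frac{1943311}{- 7 \left(-15 + \frac{10}{7}\right) \left(-603\right) + 115} = \frac{2145}{1037207} + \frac{1943311}{\left(-7\right) \left(- \frac{95}{7}\right) \left(-603\right) + 115} = \frac{2145}{1037207} + \frac{1943311}{95 \left(-603\right) + 115} = \frac{2145}{1037207} + \frac{1943311}{-57285 + 115} = \frac{2145}{1037207} + \frac{1943311}{-57170} = \frac{2145}{1037207} + 1943311 \left(- \frac{1}{57170}\right) = \frac{2145}{1037207} - \frac{1943311}{57170} = - \frac{2015493142727}{59297124190}$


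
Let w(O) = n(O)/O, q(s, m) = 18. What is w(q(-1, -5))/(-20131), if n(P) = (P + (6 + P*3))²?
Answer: -338/20131 ≈ -0.016790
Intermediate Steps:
n(P) = (6 + 4*P)² (n(P) = (P + (6 + 3*P))² = (6 + 4*P)²)
w(O) = 4*(3 + 2*O)²/O (w(O) = (4*(3 + 2*O)²)/O = 4*(3 + 2*O)²/O)
w(q(-1, -5))/(-20131) = (4*(3 + 2*18)²/18)/(-20131) = (4*(1/18)*(3 + 36)²)*(-1/20131) = (4*(1/18)*39²)*(-1/20131) = (4*(1/18)*1521)*(-1/20131) = 338*(-1/20131) = -338/20131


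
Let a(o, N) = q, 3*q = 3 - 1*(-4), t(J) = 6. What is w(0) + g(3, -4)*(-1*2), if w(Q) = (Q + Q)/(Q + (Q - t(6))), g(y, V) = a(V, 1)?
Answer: -14/3 ≈ -4.6667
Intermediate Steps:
q = 7/3 (q = (3 - 1*(-4))/3 = (3 + 4)/3 = (⅓)*7 = 7/3 ≈ 2.3333)
a(o, N) = 7/3
g(y, V) = 7/3
w(Q) = 2*Q/(-6 + 2*Q) (w(Q) = (Q + Q)/(Q + (Q - 1*6)) = (2*Q)/(Q + (Q - 6)) = (2*Q)/(Q + (-6 + Q)) = (2*Q)/(-6 + 2*Q) = 2*Q/(-6 + 2*Q))
w(0) + g(3, -4)*(-1*2) = 0/(-3 + 0) + 7*(-1*2)/3 = 0/(-3) + (7/3)*(-2) = 0*(-⅓) - 14/3 = 0 - 14/3 = -14/3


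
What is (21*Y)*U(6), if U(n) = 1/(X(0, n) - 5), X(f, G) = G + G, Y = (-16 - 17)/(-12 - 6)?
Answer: 11/2 ≈ 5.5000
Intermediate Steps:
Y = 11/6 (Y = -33/(-18) = -33*(-1/18) = 11/6 ≈ 1.8333)
X(f, G) = 2*G
U(n) = 1/(-5 + 2*n) (U(n) = 1/(2*n - 5) = 1/(-5 + 2*n))
(21*Y)*U(6) = (21*(11/6))/(-5 + 2*6) = 77/(2*(-5 + 12)) = (77/2)/7 = (77/2)*(⅐) = 11/2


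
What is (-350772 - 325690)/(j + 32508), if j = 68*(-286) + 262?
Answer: -338231/6661 ≈ -50.778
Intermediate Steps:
j = -19186 (j = -19448 + 262 = -19186)
(-350772 - 325690)/(j + 32508) = (-350772 - 325690)/(-19186 + 32508) = -676462/13322 = -676462*1/13322 = -338231/6661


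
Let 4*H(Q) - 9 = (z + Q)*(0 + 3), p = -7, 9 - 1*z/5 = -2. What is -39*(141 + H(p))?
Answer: -27963/4 ≈ -6990.8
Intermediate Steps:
z = 55 (z = 45 - 5*(-2) = 45 + 10 = 55)
H(Q) = 87/2 + 3*Q/4 (H(Q) = 9/4 + ((55 + Q)*(0 + 3))/4 = 9/4 + ((55 + Q)*3)/4 = 9/4 + (165 + 3*Q)/4 = 9/4 + (165/4 + 3*Q/4) = 87/2 + 3*Q/4)
-39*(141 + H(p)) = -39*(141 + (87/2 + (3/4)*(-7))) = -39*(141 + (87/2 - 21/4)) = -39*(141 + 153/4) = -39*717/4 = -27963/4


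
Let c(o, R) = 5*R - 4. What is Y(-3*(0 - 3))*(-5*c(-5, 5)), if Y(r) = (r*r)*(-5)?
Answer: 42525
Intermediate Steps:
c(o, R) = -4 + 5*R
Y(r) = -5*r**2 (Y(r) = r**2*(-5) = -5*r**2)
Y(-3*(0 - 3))*(-5*c(-5, 5)) = (-5*9*(0 - 3)**2)*(-5*(-4 + 5*5)) = (-5*(-3*(-3))**2)*(-5*(-4 + 25)) = (-5*9**2)*(-5*21) = -5*81*(-105) = -405*(-105) = 42525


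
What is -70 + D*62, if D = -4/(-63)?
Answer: -4162/63 ≈ -66.063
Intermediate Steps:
D = 4/63 (D = -4*(-1/63) = 4/63 ≈ 0.063492)
-70 + D*62 = -70 + (4/63)*62 = -70 + 248/63 = -4162/63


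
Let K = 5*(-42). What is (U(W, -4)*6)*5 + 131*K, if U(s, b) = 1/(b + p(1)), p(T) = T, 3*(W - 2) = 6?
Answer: -27520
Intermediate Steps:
W = 4 (W = 2 + (⅓)*6 = 2 + 2 = 4)
U(s, b) = 1/(1 + b) (U(s, b) = 1/(b + 1) = 1/(1 + b))
K = -210
(U(W, -4)*6)*5 + 131*K = (6/(1 - 4))*5 + 131*(-210) = (6/(-3))*5 - 27510 = -⅓*6*5 - 27510 = -2*5 - 27510 = -10 - 27510 = -27520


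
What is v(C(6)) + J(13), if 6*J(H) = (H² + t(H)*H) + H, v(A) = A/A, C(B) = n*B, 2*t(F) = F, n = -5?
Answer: 545/12 ≈ 45.417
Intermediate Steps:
t(F) = F/2
C(B) = -5*B
v(A) = 1
J(H) = H²/4 + H/6 (J(H) = ((H² + (H/2)*H) + H)/6 = ((H² + H²/2) + H)/6 = (3*H²/2 + H)/6 = (H + 3*H²/2)/6 = H²/4 + H/6)
v(C(6)) + J(13) = 1 + (1/12)*13*(2 + 3*13) = 1 + (1/12)*13*(2 + 39) = 1 + (1/12)*13*41 = 1 + 533/12 = 545/12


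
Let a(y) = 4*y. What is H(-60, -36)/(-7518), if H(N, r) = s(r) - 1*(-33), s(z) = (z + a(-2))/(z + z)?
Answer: -605/135324 ≈ -0.0044708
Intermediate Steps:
s(z) = (-8 + z)/(2*z) (s(z) = (z + 4*(-2))/(z + z) = (z - 8)/((2*z)) = (-8 + z)*(1/(2*z)) = (-8 + z)/(2*z))
H(N, r) = 33 + (-8 + r)/(2*r) (H(N, r) = (-8 + r)/(2*r) - 1*(-33) = (-8 + r)/(2*r) + 33 = 33 + (-8 + r)/(2*r))
H(-60, -36)/(-7518) = (67/2 - 4/(-36))/(-7518) = (67/2 - 4*(-1/36))*(-1/7518) = (67/2 + ⅑)*(-1/7518) = (605/18)*(-1/7518) = -605/135324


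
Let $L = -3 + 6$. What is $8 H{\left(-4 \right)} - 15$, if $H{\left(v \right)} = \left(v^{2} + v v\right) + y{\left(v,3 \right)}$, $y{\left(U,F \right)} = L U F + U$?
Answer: $-79$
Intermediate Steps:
$L = 3$
$y{\left(U,F \right)} = U + 3 F U$ ($y{\left(U,F \right)} = 3 U F + U = 3 F U + U = U + 3 F U$)
$H{\left(v \right)} = 2 v^{2} + 10 v$ ($H{\left(v \right)} = \left(v^{2} + v v\right) + v \left(1 + 3 \cdot 3\right) = \left(v^{2} + v^{2}\right) + v \left(1 + 9\right) = 2 v^{2} + v 10 = 2 v^{2} + 10 v$)
$8 H{\left(-4 \right)} - 15 = 8 \cdot 2 \left(-4\right) \left(5 - 4\right) - 15 = 8 \cdot 2 \left(-4\right) 1 - 15 = 8 \left(-8\right) - 15 = -64 - 15 = -79$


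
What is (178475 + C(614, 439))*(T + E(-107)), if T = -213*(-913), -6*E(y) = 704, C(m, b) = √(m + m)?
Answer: 104060741125/3 + 1166110*√307/3 ≈ 3.4694e+10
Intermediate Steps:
C(m, b) = √2*√m (C(m, b) = √(2*m) = √2*√m)
E(y) = -352/3 (E(y) = -⅙*704 = -352/3)
T = 194469
(178475 + C(614, 439))*(T + E(-107)) = (178475 + √2*√614)*(194469 - 352/3) = (178475 + 2*√307)*(583055/3) = 104060741125/3 + 1166110*√307/3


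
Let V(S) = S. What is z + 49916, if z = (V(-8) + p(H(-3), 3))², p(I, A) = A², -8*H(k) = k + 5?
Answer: 49917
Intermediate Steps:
H(k) = -5/8 - k/8 (H(k) = -(k + 5)/8 = -(5 + k)/8 = -5/8 - k/8)
z = 1 (z = (-8 + 3²)² = (-8 + 9)² = 1² = 1)
z + 49916 = 1 + 49916 = 49917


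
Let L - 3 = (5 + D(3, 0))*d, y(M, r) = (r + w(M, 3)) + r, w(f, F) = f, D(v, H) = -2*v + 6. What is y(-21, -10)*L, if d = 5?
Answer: -1148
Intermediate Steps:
D(v, H) = 6 - 2*v
y(M, r) = M + 2*r (y(M, r) = (r + M) + r = (M + r) + r = M + 2*r)
L = 28 (L = 3 + (5 + (6 - 2*3))*5 = 3 + (5 + (6 - 6))*5 = 3 + (5 + 0)*5 = 3 + 5*5 = 3 + 25 = 28)
y(-21, -10)*L = (-21 + 2*(-10))*28 = (-21 - 20)*28 = -41*28 = -1148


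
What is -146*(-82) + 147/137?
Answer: 1640311/137 ≈ 11973.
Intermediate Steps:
-146*(-82) + 147/137 = 11972 + 147*(1/137) = 11972 + 147/137 = 1640311/137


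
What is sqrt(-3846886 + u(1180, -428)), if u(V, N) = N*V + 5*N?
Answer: I*sqrt(4354066) ≈ 2086.6*I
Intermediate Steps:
u(V, N) = 5*N + N*V
sqrt(-3846886 + u(1180, -428)) = sqrt(-3846886 - 428*(5 + 1180)) = sqrt(-3846886 - 428*1185) = sqrt(-3846886 - 507180) = sqrt(-4354066) = I*sqrt(4354066)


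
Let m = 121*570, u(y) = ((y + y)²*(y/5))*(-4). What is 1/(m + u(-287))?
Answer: 5/378583298 ≈ 1.3207e-8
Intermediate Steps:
u(y) = -16*y³/5 (u(y) = ((2*y)²*(y*(⅕)))*(-4) = ((4*y²)*(y/5))*(-4) = (4*y³/5)*(-4) = -16*y³/5)
m = 68970
1/(m + u(-287)) = 1/(68970 - 16/5*(-287)³) = 1/(68970 - 16/5*(-23639903)) = 1/(68970 + 378238448/5) = 1/(378583298/5) = 5/378583298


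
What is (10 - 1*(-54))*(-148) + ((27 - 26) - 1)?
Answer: -9472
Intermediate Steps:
(10 - 1*(-54))*(-148) + ((27 - 26) - 1) = (10 + 54)*(-148) + (1 - 1) = 64*(-148) + 0 = -9472 + 0 = -9472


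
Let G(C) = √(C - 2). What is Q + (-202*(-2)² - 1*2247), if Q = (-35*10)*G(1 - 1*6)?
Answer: -3055 - 350*I*√7 ≈ -3055.0 - 926.01*I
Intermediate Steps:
G(C) = √(-2 + C)
Q = -350*I*√7 (Q = (-35*10)*√(-2 + (1 - 1*6)) = -350*√(-2 + (1 - 6)) = -350*√(-2 - 5) = -350*I*√7 ≈ -926.01*I)
Q + (-202*(-2)² - 1*2247) = -350*I*√7 + (-202*(-2)² - 1*2247) = -350*I*√7 + (-202*4 - 2247) = -350*I*√7 + (-808 - 2247) = -350*I*√7 - 3055 = -3055 - 350*I*√7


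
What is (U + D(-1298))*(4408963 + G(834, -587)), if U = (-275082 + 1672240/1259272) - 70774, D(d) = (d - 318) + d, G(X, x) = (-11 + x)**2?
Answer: -261681324690319300/157409 ≈ -1.6624e+12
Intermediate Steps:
D(d) = -318 + 2*d (D(d) = (-318 + d) + d = -318 + 2*d)
U = -54440638074/157409 (U = (-275082 + 1672240*(1/1259272)) - 70774 = (-275082 + 209030/157409) - 70774 = -43300173508/157409 - 70774 = -54440638074/157409 ≈ -3.4585e+5)
(U + D(-1298))*(4408963 + G(834, -587)) = (-54440638074/157409 + (-318 + 2*(-1298)))*(4408963 + (-11 - 587)**2) = (-54440638074/157409 + (-318 - 2596))*(4408963 + (-598)**2) = (-54440638074/157409 - 2914)*(4408963 + 357604) = -54899327900/157409*4766567 = -261681324690319300/157409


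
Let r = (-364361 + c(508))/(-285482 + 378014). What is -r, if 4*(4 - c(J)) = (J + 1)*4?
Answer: 60811/15422 ≈ 3.9431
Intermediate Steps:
c(J) = 3 - J (c(J) = 4 - (J + 1)*4/4 = 4 - (1 + J)*4/4 = 4 - (4 + 4*J)/4 = 4 + (-1 - J) = 3 - J)
r = -60811/15422 (r = (-364361 + (3 - 1*508))/(-285482 + 378014) = (-364361 + (3 - 508))/92532 = (-364361 - 505)*(1/92532) = -364866*1/92532 = -60811/15422 ≈ -3.9431)
-r = -1*(-60811/15422) = 60811/15422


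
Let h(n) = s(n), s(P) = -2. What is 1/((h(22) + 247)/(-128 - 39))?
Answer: -167/245 ≈ -0.68163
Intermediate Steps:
h(n) = -2
1/((h(22) + 247)/(-128 - 39)) = 1/((-2 + 247)/(-128 - 39)) = 1/(245/(-167)) = 1/(245*(-1/167)) = 1/(-245/167) = -167/245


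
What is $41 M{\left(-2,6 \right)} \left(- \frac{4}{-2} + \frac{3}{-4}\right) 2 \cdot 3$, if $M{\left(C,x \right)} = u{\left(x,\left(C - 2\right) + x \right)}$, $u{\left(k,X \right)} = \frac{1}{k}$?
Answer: $\frac{205}{4} \approx 51.25$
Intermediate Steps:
$M{\left(C,x \right)} = \frac{1}{x}$
$41 M{\left(-2,6 \right)} \left(- \frac{4}{-2} + \frac{3}{-4}\right) 2 \cdot 3 = \frac{41}{6} \left(- \frac{4}{-2} + \frac{3}{-4}\right) 2 \cdot 3 = 41 \cdot \frac{1}{6} \left(\left(-4\right) \left(- \frac{1}{2}\right) + 3 \left(- \frac{1}{4}\right)\right) 2 \cdot 3 = \frac{41 \left(2 - \frac{3}{4}\right) 2 \cdot 3}{6} = \frac{41 \cdot \frac{5}{4} \cdot 2 \cdot 3}{6} = \frac{41 \cdot \frac{5}{2} \cdot 3}{6} = \frac{41}{6} \cdot \frac{15}{2} = \frac{205}{4}$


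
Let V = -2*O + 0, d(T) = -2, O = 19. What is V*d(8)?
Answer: 76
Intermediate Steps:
V = -38 (V = -2*19 + 0 = -38 + 0 = -38)
V*d(8) = -38*(-2) = 76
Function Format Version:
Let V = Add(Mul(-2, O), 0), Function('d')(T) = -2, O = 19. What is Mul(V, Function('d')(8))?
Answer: 76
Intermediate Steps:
V = -38 (V = Add(Mul(-2, 19), 0) = Add(-38, 0) = -38)
Mul(V, Function('d')(8)) = Mul(-38, -2) = 76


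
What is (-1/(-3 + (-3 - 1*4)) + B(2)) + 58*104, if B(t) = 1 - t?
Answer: 60311/10 ≈ 6031.1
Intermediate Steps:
(-1/(-3 + (-3 - 1*4)) + B(2)) + 58*104 = (-1/(-3 + (-3 - 1*4)) + (1 - 1*2)) + 58*104 = (-1/(-3 + (-3 - 4)) + (1 - 2)) + 6032 = (-1/(-3 - 7) - 1) + 6032 = (-1/(-10) - 1) + 6032 = (-1*(-⅒) - 1) + 6032 = (⅒ - 1) + 6032 = -9/10 + 6032 = 60311/10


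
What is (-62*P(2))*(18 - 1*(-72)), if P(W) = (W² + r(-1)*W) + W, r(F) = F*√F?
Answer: -33480 + 11160*I ≈ -33480.0 + 11160.0*I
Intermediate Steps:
r(F) = F^(3/2)
P(W) = W + W² - I*W (P(W) = (W² + (-1)^(3/2)*W) + W = (W² + (-I)*W) + W = (W² - I*W) + W = W + W² - I*W)
(-62*P(2))*(18 - 1*(-72)) = (-124*(1 + 2 - I))*(18 - 1*(-72)) = (-124*(3 - I))*(18 + 72) = -62*(6 - 2*I)*90 = (-372 + 124*I)*90 = -33480 + 11160*I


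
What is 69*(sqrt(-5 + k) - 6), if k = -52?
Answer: -414 + 69*I*sqrt(57) ≈ -414.0 + 520.94*I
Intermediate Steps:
69*(sqrt(-5 + k) - 6) = 69*(sqrt(-5 - 52) - 6) = 69*(sqrt(-57) - 6) = 69*(I*sqrt(57) - 6) = 69*(-6 + I*sqrt(57)) = -414 + 69*I*sqrt(57)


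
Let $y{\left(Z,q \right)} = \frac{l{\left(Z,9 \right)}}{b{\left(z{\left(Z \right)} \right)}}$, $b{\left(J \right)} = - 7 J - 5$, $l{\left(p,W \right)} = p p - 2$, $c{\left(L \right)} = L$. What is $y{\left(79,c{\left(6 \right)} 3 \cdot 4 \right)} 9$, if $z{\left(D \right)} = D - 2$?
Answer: $- \frac{3303}{32} \approx -103.22$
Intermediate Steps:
$l{\left(p,W \right)} = -2 + p^{2}$ ($l{\left(p,W \right)} = p^{2} - 2 = -2 + p^{2}$)
$z{\left(D \right)} = -2 + D$ ($z{\left(D \right)} = D - 2 = -2 + D$)
$b{\left(J \right)} = -5 - 7 J$
$y{\left(Z,q \right)} = \frac{-2 + Z^{2}}{9 - 7 Z}$ ($y{\left(Z,q \right)} = \frac{-2 + Z^{2}}{-5 - 7 \left(-2 + Z\right)} = \frac{-2 + Z^{2}}{-5 - \left(-14 + 7 Z\right)} = \frac{-2 + Z^{2}}{9 - 7 Z}$)
$y{\left(79,c{\left(6 \right)} 3 \cdot 4 \right)} 9 = \frac{2 - 79^{2}}{-9 + 7 \cdot 79} \cdot 9 = \frac{2 - 6241}{-9 + 553} \cdot 9 = \frac{2 - 6241}{544} \cdot 9 = \frac{1}{544} \left(-6239\right) 9 = \left(- \frac{367}{32}\right) 9 = - \frac{3303}{32}$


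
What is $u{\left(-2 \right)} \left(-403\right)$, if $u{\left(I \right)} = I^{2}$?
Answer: $-1612$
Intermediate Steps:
$u{\left(-2 \right)} \left(-403\right) = \left(-2\right)^{2} \left(-403\right) = 4 \left(-403\right) = -1612$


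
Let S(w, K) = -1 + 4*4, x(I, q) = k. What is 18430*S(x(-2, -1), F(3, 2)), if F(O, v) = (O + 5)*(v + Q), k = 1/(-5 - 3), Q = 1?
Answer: 276450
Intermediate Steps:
k = -1/8 (k = 1/(-8) = -1/8 ≈ -0.12500)
x(I, q) = -1/8
F(O, v) = (1 + v)*(5 + O) (F(O, v) = (O + 5)*(v + 1) = (5 + O)*(1 + v) = (1 + v)*(5 + O))
S(w, K) = 15 (S(w, K) = -1 + 16 = 15)
18430*S(x(-2, -1), F(3, 2)) = 18430*15 = 276450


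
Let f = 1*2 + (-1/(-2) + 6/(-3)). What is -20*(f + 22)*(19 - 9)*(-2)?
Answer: 9000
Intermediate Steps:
f = 1/2 (f = 2 + (-1*(-1/2) + 6*(-1/3)) = 2 + (1/2 - 2) = 2 - 3/2 = 1/2 ≈ 0.50000)
-20*(f + 22)*(19 - 9)*(-2) = -20*(1/2 + 22)*(19 - 9)*(-2) = -450*10*(-2) = -20*225*(-2) = -4500*(-2) = 9000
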